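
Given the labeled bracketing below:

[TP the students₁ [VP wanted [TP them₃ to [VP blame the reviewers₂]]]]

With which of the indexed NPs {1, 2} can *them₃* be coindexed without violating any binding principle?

none

*them* is a pronoun, so Principle B applies: it must be free in its binding domain.
Binding domain of *them₃*: the matrix TP, whose subject is the students₁.
*the students₁* c-commands the pronoun within its binding domain → coindexation would violate Principle B.
*the reviewers₂*: the pronoun c-commands this R-expression → coindexation would violate Principle C on *the reviewers₂*.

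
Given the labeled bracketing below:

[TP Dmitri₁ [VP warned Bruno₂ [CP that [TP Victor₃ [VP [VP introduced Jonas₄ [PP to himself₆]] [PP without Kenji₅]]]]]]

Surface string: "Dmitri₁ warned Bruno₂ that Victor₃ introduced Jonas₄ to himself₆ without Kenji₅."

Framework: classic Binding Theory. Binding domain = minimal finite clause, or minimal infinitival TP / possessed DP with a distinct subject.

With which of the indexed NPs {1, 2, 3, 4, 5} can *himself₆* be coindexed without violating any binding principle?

{3, 4}

*himself* is an anaphor, so Principle A applies: it must be bound in its binding domain.
Binding domain of *himself₆*: the embedded TP, whose subject is Victor₃.
*Dmitri₁* c-commands the anaphor but is outside its binding domain → cannot satisfy Principle A.
*Bruno₂* c-commands the anaphor but is outside its binding domain → cannot satisfy Principle A.
*Victor₃* c-commands the anaphor within its binding domain → licit binder.
*Jonas₄* c-commands the anaphor within its binding domain → licit binder.
*Kenji₅* does not c-command the anaphor → cannot bind it.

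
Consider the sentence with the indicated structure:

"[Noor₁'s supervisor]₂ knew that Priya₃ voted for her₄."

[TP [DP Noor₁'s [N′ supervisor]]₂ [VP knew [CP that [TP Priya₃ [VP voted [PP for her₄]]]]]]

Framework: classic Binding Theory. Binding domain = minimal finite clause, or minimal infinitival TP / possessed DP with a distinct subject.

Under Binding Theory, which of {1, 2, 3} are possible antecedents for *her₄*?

{1, 2}

*her* is a pronoun, so Principle B applies: it must be free in its binding domain.
Binding domain of *her₄*: the embedded TP, whose subject is Priya₃.
*Noor₁* and the pronoun do not c-command one another → neither Principle B nor Principle C is at stake; coindexation permitted.
*[Noor₁'s supervisor]₂* c-commands the pronoun but from outside its binding domain, and is not c-commanded by it → coindexation permitted.
*Priya₃* c-commands the pronoun within its binding domain → coindexation would violate Principle B.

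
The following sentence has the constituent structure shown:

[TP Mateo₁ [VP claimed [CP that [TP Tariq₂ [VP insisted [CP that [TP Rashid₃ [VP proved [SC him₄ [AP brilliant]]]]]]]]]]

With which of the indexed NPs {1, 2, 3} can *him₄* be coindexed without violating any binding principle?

{1, 2}

*him* is a pronoun, so Principle B applies: it must be free in its binding domain.
Binding domain of *him₄*: the embedded TP, whose subject is Rashid₃.
*Mateo₁* c-commands the pronoun but from outside its binding domain, and is not c-commanded by it → coindexation permitted.
*Tariq₂* c-commands the pronoun but from outside its binding domain, and is not c-commanded by it → coindexation permitted.
*Rashid₃* c-commands the pronoun within its binding domain → coindexation would violate Principle B.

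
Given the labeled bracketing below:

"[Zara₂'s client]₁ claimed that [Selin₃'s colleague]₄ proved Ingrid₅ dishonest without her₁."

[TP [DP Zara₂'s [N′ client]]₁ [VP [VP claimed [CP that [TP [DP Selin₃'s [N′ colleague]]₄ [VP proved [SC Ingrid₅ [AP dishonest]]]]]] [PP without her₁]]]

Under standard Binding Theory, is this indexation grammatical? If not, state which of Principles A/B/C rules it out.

Principle B

The two coindexed NPs are *[Zara₂'s client]₁* and *her₁*.
*her₁* is a pronoun. Its binding domain is the matrix TP, whose subject is [Zara₂'s client]₁.
*[Zara₂'s client]₁* c-commands it within that domain and carries the same index.
The pronoun is locally bound → Principle B violation.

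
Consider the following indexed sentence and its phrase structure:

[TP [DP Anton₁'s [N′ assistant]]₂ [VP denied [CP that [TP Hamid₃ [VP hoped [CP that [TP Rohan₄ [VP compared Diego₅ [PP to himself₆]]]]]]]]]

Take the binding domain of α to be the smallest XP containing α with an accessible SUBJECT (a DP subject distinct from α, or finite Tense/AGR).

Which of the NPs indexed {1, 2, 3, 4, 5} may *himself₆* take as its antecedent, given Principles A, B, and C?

*himself* is an anaphor, so Principle A applies: it must be bound in its binding domain.
Binding domain of *himself₆*: the embedded TP, whose subject is Rohan₄.
*Anton₁* does not c-command the anaphor → cannot bind it.
*[Anton₁'s assistant]₂* c-commands the anaphor but is outside its binding domain → cannot satisfy Principle A.
*Hamid₃* c-commands the anaphor but is outside its binding domain → cannot satisfy Principle A.
*Rohan₄* c-commands the anaphor within its binding domain → licit binder.
*Diego₅* c-commands the anaphor within its binding domain → licit binder.

{4, 5}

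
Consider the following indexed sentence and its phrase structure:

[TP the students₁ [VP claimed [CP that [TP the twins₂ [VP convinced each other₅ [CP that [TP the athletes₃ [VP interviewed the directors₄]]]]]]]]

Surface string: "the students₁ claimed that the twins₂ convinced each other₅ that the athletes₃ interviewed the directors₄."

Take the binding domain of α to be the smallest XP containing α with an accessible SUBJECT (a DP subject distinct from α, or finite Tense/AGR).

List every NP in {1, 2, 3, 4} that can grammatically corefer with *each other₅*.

*each other* is an anaphor, so Principle A applies: it must be bound in its binding domain.
Binding domain of *each other₅*: the embedded TP, whose subject is the twins₂.
*the students₁* c-commands the anaphor but is outside its binding domain → cannot satisfy Principle A.
*the twins₂* c-commands the anaphor within its binding domain → licit binder.
*the athletes₃* does not c-command the anaphor → cannot bind it.
*the directors₄* does not c-command the anaphor → cannot bind it.

{2}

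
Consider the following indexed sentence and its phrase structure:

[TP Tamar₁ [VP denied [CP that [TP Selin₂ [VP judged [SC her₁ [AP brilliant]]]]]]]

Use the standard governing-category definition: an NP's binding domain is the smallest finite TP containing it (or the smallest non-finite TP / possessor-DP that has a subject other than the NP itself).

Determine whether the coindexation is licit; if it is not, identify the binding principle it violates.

grammatical

The two coindexed NPs are *Tamar₁* and *her₁*.
*her₁* is a pronoun; its binding domain is the embedded TP, whose subject is Selin₂. Within that domain it is c-commanded only by *Selin₂*, which carries a different index — the pronoun is free locally, so Principle B holds.
*Tamar₁* is an R-expression; *her₁* does not c-command it, and no other NP shares its index, so Principle C is satisfied.
All principles are respected.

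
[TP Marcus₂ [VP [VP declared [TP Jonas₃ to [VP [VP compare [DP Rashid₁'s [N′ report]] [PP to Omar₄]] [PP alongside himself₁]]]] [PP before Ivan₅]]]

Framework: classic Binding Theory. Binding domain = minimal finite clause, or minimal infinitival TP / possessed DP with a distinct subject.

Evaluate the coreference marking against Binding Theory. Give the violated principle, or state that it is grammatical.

Principle A

The two coindexed NPs are *Rashid₁* and *himself₁*.
*himself₁* is an anaphor. Principle A requires it to be bound within its binding domain — the embedded TP, whose subject is Jonas₃.
Within that domain it is c-commanded by *Jonas₃*, which does not share its index.
*Rashid₁* does not c-command the anaphor at all.
The anaphor is unbound in its domain → Principle A violation.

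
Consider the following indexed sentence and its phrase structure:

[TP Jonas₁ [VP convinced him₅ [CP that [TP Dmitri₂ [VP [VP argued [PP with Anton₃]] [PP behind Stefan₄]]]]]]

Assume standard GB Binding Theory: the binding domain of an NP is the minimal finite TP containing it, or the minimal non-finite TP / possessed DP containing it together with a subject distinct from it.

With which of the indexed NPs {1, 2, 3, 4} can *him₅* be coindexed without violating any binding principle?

*him* is a pronoun, so Principle B applies: it must be free in its binding domain.
Binding domain of *him₅*: the matrix TP, whose subject is Jonas₁.
*Jonas₁* c-commands the pronoun within its binding domain → coindexation would violate Principle B.
*Dmitri₂*: the pronoun c-commands this R-expression → coindexation would violate Principle C on *Dmitri₂*.
*Anton₃*: the pronoun c-commands this R-expression → coindexation would violate Principle C on *Anton₃*.
*Stefan₄*: the pronoun c-commands this R-expression → coindexation would violate Principle C on *Stefan₄*.

none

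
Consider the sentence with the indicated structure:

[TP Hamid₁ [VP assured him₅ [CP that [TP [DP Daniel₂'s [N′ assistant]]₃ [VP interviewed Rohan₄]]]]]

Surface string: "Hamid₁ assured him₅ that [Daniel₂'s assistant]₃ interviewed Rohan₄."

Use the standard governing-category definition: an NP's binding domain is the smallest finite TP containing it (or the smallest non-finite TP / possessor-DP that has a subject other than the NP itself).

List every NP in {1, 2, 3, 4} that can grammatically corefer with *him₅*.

*him* is a pronoun, so Principle B applies: it must be free in its binding domain.
Binding domain of *him₅*: the matrix TP, whose subject is Hamid₁.
*Hamid₁* c-commands the pronoun within its binding domain → coindexation would violate Principle B.
*Daniel₂*: the pronoun c-commands this R-expression → coindexation would violate Principle C on *Daniel₂*.
*[Daniel₂'s assistant]₃*: the pronoun c-commands this R-expression → coindexation would violate Principle C on *[Daniel₂'s assistant]₃*.
*Rohan₄*: the pronoun c-commands this R-expression → coindexation would violate Principle C on *Rohan₄*.

none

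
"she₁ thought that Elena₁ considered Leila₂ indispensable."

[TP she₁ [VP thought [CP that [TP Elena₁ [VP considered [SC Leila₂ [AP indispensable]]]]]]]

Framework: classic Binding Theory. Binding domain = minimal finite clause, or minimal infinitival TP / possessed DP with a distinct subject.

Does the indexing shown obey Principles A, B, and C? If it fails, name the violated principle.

The two coindexed NPs are *she₁* and *Elena₁*.
*Elena₁* is an R-expression. Principle C requires it to be free everywhere.
*she₁* c-commands it and carries the same index.
The R-expression is bound → Principle C violation.

Principle C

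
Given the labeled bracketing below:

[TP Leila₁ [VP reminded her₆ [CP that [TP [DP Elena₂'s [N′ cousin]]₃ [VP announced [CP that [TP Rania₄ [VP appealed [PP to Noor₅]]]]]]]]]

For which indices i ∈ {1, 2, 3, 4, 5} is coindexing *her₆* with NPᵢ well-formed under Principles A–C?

*her* is a pronoun, so Principle B applies: it must be free in its binding domain.
Binding domain of *her₆*: the matrix TP, whose subject is Leila₁.
*Leila₁* c-commands the pronoun within its binding domain → coindexation would violate Principle B.
*Elena₂*: the pronoun c-commands this R-expression → coindexation would violate Principle C on *Elena₂*.
*[Elena₂'s cousin]₃*: the pronoun c-commands this R-expression → coindexation would violate Principle C on *[Elena₂'s cousin]₃*.
*Rania₄*: the pronoun c-commands this R-expression → coindexation would violate Principle C on *Rania₄*.
*Noor₅*: the pronoun c-commands this R-expression → coindexation would violate Principle C on *Noor₅*.

none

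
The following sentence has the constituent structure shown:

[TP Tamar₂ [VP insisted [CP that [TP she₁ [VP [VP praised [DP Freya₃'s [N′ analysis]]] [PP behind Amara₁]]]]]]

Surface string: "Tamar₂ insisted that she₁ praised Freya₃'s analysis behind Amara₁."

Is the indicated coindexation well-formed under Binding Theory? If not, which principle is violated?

Principle C

The two coindexed NPs are *she₁* and *Amara₁*.
*Amara₁* is an R-expression. Principle C requires it to be free everywhere.
*she₁* c-commands it and carries the same index.
The R-expression is bound → Principle C violation.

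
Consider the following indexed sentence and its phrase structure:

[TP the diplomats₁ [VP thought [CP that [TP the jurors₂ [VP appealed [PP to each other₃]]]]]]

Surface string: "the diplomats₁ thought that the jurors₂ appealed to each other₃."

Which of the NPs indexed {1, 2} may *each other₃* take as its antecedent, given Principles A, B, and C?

{2}

*each other* is an anaphor, so Principle A applies: it must be bound in its binding domain.
Binding domain of *each other₃*: the embedded TP, whose subject is the jurors₂.
*the diplomats₁* c-commands the anaphor but is outside its binding domain → cannot satisfy Principle A.
*the jurors₂* c-commands the anaphor within its binding domain → licit binder.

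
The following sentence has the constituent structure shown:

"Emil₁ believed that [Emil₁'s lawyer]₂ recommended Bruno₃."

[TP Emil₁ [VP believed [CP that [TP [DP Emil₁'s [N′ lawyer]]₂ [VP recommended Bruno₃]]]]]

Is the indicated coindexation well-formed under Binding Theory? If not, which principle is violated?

The two coindexed NPs are *Emil₁* (the higher occurrence) and *Emil₁* (the lower occurrence).
*Emil₁* (the lower occurrence) is an R-expression. Principle C requires it to be free everywhere.
*Emil₁* (the higher occurrence) c-commands it and carries the same index.
The R-expression is bound → Principle C violation.

Principle C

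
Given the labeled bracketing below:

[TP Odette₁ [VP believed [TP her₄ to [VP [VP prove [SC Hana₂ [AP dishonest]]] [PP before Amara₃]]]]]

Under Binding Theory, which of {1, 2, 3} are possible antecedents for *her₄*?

*her* is a pronoun, so Principle B applies: it must be free in its binding domain.
Binding domain of *her₄*: the matrix TP, whose subject is Odette₁.
*Odette₁* c-commands the pronoun within its binding domain → coindexation would violate Principle B.
*Hana₂*: the pronoun c-commands this R-expression → coindexation would violate Principle C on *Hana₂*.
*Amara₃*: the pronoun c-commands this R-expression → coindexation would violate Principle C on *Amara₃*.

none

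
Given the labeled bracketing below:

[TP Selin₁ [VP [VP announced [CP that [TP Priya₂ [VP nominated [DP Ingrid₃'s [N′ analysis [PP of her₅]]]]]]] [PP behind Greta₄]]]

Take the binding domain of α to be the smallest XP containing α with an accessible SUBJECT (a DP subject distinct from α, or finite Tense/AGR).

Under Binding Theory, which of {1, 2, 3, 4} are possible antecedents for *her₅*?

*her* is a pronoun, so Principle B applies: it must be free in its binding domain.
Binding domain of *her₅*: the possessed DP, whose subject is Ingrid₃.
*Selin₁* c-commands the pronoun but from outside its binding domain, and is not c-commanded by it → coindexation permitted.
*Priya₂* c-commands the pronoun but from outside its binding domain, and is not c-commanded by it → coindexation permitted.
*Ingrid₃* c-commands the pronoun within its binding domain → coindexation would violate Principle B.
*Greta₄* and the pronoun do not c-command one another → neither Principle B nor Principle C is at stake; coindexation permitted.

{1, 2, 4}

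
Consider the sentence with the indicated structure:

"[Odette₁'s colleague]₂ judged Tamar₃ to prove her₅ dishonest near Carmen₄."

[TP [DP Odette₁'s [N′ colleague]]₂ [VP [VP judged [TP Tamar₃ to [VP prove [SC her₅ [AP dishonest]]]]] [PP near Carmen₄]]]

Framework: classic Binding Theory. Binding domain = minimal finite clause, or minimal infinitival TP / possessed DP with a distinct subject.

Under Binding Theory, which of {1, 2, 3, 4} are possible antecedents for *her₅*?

*her* is a pronoun, so Principle B applies: it must be free in its binding domain.
Binding domain of *her₅*: the embedded TP, whose subject is Tamar₃.
*Odette₁* and the pronoun do not c-command one another → neither Principle B nor Principle C is at stake; coindexation permitted.
*[Odette₁'s colleague]₂* c-commands the pronoun but from outside its binding domain, and is not c-commanded by it → coindexation permitted.
*Tamar₃* c-commands the pronoun within its binding domain → coindexation would violate Principle B.
*Carmen₄* and the pronoun do not c-command one another → neither Principle B nor Principle C is at stake; coindexation permitted.

{1, 2, 4}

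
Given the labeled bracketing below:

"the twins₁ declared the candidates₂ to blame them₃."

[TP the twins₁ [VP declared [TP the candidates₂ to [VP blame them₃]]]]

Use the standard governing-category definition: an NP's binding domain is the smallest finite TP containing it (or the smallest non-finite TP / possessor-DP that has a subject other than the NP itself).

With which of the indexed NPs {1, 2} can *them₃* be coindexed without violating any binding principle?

*them* is a pronoun, so Principle B applies: it must be free in its binding domain.
Binding domain of *them₃*: the embedded TP, whose subject is the candidates₂.
*the twins₁* c-commands the pronoun but from outside its binding domain, and is not c-commanded by it → coindexation permitted.
*the candidates₂* c-commands the pronoun within its binding domain → coindexation would violate Principle B.

{1}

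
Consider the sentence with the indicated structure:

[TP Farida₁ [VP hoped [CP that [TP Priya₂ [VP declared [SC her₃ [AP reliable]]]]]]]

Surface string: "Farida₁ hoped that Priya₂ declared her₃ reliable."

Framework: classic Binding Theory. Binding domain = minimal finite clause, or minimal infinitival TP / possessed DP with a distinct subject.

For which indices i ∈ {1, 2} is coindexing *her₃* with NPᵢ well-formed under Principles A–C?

*her* is a pronoun, so Principle B applies: it must be free in its binding domain.
Binding domain of *her₃*: the embedded TP, whose subject is Priya₂.
*Farida₁* c-commands the pronoun but from outside its binding domain, and is not c-commanded by it → coindexation permitted.
*Priya₂* c-commands the pronoun within its binding domain → coindexation would violate Principle B.

{1}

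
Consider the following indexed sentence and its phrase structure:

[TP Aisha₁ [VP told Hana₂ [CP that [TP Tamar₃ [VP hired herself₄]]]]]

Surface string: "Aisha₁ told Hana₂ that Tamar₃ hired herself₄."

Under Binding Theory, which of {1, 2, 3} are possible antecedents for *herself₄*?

{3}

*herself* is an anaphor, so Principle A applies: it must be bound in its binding domain.
Binding domain of *herself₄*: the embedded TP, whose subject is Tamar₃.
*Aisha₁* c-commands the anaphor but is outside its binding domain → cannot satisfy Principle A.
*Hana₂* c-commands the anaphor but is outside its binding domain → cannot satisfy Principle A.
*Tamar₃* c-commands the anaphor within its binding domain → licit binder.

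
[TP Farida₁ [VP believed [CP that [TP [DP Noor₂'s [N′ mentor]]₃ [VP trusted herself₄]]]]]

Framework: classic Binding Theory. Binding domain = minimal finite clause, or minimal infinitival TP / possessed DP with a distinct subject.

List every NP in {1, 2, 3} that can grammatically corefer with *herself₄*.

{3}

*herself* is an anaphor, so Principle A applies: it must be bound in its binding domain.
Binding domain of *herself₄*: the embedded TP, whose subject is [Noor₂'s mentor]₃.
*Farida₁* c-commands the anaphor but is outside its binding domain → cannot satisfy Principle A.
*Noor₂* does not c-command the anaphor → cannot bind it.
*[Noor₂'s mentor]₃* c-commands the anaphor within its binding domain → licit binder.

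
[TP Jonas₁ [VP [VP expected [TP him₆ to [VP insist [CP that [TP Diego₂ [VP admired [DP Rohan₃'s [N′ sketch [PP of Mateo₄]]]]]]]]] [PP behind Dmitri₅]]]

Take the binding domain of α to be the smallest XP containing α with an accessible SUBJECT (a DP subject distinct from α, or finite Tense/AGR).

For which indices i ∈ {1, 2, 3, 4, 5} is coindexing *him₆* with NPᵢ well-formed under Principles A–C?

{5}

*him* is a pronoun, so Principle B applies: it must be free in its binding domain.
Binding domain of *him₆*: the matrix TP, whose subject is Jonas₁.
*Jonas₁* c-commands the pronoun within its binding domain → coindexation would violate Principle B.
*Diego₂*: the pronoun c-commands this R-expression → coindexation would violate Principle C on *Diego₂*.
*Rohan₃*: the pronoun c-commands this R-expression → coindexation would violate Principle C on *Rohan₃*.
*Mateo₄*: the pronoun c-commands this R-expression → coindexation would violate Principle C on *Mateo₄*.
*Dmitri₅* and the pronoun do not c-command one another → neither Principle B nor Principle C is at stake; coindexation permitted.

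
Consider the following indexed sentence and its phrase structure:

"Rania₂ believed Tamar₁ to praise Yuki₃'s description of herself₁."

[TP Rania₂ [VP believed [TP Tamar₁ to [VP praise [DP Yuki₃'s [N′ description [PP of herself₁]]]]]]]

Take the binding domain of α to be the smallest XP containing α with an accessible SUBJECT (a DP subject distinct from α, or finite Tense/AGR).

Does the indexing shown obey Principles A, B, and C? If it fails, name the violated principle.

The two coindexed NPs are *Tamar₁* and *herself₁*.
*herself₁* is an anaphor. Principle A requires it to be bound within its binding domain — the possessed DP, whose subject is Yuki₃.
Within that domain it is c-commanded by *Yuki₃*, which does not share its index.
*Tamar₁* does c-command the anaphor, but from outside its binding domain.
The anaphor is unbound in its domain → Principle A violation.

Principle A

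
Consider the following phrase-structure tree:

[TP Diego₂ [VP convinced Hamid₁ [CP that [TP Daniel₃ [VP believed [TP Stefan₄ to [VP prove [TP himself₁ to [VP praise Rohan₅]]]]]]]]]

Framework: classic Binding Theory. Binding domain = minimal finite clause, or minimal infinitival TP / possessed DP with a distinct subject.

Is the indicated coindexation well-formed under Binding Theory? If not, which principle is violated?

The two coindexed NPs are *Hamid₁* and *himself₁*.
*himself₁* is an anaphor. Principle A requires it to be bound within its binding domain — the embedded TP, whose subject is Stefan₄.
Within that domain it is c-commanded by *Stefan₄*, which does not share its index.
*Hamid₁* does c-command the anaphor, but from outside its binding domain.
The anaphor is unbound in its domain → Principle A violation.

Principle A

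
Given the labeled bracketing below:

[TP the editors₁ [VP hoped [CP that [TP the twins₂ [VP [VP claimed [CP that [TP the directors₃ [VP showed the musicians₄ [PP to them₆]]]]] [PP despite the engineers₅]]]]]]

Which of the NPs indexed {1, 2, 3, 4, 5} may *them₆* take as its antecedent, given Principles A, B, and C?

*them* is a pronoun, so Principle B applies: it must be free in its binding domain.
Binding domain of *them₆*: the embedded TP, whose subject is the directors₃.
*the editors₁* c-commands the pronoun but from outside its binding domain, and is not c-commanded by it → coindexation permitted.
*the twins₂* c-commands the pronoun but from outside its binding domain, and is not c-commanded by it → coindexation permitted.
*the directors₃* c-commands the pronoun within its binding domain → coindexation would violate Principle B.
*the musicians₄* c-commands the pronoun within its binding domain → coindexation would violate Principle B.
*the engineers₅* and the pronoun do not c-command one another → neither Principle B nor Principle C is at stake; coindexation permitted.

{1, 2, 5}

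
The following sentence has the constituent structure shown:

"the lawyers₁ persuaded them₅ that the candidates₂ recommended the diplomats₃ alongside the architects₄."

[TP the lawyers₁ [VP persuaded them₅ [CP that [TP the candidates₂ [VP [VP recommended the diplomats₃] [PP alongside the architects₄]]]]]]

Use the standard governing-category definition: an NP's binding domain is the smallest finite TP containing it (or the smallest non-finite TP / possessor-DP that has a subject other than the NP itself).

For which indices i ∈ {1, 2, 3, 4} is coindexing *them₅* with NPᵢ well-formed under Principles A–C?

*them* is a pronoun, so Principle B applies: it must be free in its binding domain.
Binding domain of *them₅*: the matrix TP, whose subject is the lawyers₁.
*the lawyers₁* c-commands the pronoun within its binding domain → coindexation would violate Principle B.
*the candidates₂*: the pronoun c-commands this R-expression → coindexation would violate Principle C on *the candidates₂*.
*the diplomats₃*: the pronoun c-commands this R-expression → coindexation would violate Principle C on *the diplomats₃*.
*the architects₄*: the pronoun c-commands this R-expression → coindexation would violate Principle C on *the architects₄*.

none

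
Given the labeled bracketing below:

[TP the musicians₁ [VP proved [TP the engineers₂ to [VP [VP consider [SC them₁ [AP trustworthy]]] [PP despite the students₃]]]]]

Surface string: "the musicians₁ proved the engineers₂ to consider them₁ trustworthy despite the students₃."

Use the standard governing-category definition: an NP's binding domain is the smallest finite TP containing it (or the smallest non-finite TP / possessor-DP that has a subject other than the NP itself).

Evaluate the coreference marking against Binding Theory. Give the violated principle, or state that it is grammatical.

The two coindexed NPs are *the musicians₁* and *them₁*.
*them₁* is a pronoun; its binding domain is the embedded TP, whose subject is the engineers₂. Within that domain it is c-commanded only by *the engineers₂*, which carries a different index — the pronoun is free locally, so Principle B holds.
*the musicians₁* is an R-expression; *them₁* does not c-command it, and no other NP shares its index, so Principle C is satisfied.
All principles are respected.

grammatical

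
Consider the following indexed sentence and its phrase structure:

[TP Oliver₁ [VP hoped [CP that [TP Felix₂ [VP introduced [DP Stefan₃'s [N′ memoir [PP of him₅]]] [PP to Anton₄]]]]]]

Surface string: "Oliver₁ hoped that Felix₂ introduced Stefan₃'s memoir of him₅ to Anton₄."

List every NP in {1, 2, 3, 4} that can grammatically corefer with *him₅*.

*him* is a pronoun, so Principle B applies: it must be free in its binding domain.
Binding domain of *him₅*: the possessed DP, whose subject is Stefan₃.
*Oliver₁* c-commands the pronoun but from outside its binding domain, and is not c-commanded by it → coindexation permitted.
*Felix₂* c-commands the pronoun but from outside its binding domain, and is not c-commanded by it → coindexation permitted.
*Stefan₃* c-commands the pronoun within its binding domain → coindexation would violate Principle B.
*Anton₄* and the pronoun do not c-command one another → neither Principle B nor Principle C is at stake; coindexation permitted.

{1, 2, 4}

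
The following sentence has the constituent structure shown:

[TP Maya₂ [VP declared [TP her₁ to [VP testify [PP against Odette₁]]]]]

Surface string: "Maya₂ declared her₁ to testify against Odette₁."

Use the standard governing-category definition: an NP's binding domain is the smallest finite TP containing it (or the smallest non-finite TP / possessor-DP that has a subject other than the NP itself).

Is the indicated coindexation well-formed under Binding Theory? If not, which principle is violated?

Principle C

The two coindexed NPs are *her₁* and *Odette₁*.
*Odette₁* is an R-expression. Principle C requires it to be free everywhere.
*her₁* c-commands it and carries the same index.
The R-expression is bound → Principle C violation.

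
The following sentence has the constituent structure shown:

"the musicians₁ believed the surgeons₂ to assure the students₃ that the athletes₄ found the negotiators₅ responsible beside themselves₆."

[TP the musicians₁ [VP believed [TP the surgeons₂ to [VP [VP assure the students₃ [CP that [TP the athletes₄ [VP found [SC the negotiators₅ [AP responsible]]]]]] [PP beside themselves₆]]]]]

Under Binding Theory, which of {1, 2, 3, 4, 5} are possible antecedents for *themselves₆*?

*themselves* is an anaphor, so Principle A applies: it must be bound in its binding domain.
Binding domain of *themselves₆*: the embedded TP, whose subject is the surgeons₂.
*the musicians₁* c-commands the anaphor but is outside its binding domain → cannot satisfy Principle A.
*the surgeons₂* c-commands the anaphor within its binding domain → licit binder.
*the students₃* does not c-command the anaphor → cannot bind it.
*the athletes₄* does not c-command the anaphor → cannot bind it.
*the negotiators₅* does not c-command the anaphor → cannot bind it.

{2}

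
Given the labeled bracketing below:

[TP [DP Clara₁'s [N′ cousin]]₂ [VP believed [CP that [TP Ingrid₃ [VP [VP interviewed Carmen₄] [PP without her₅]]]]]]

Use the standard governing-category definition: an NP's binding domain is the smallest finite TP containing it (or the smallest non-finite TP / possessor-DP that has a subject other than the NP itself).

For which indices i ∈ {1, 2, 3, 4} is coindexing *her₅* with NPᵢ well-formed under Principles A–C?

{1, 2, 4}

*her* is a pronoun, so Principle B applies: it must be free in its binding domain.
Binding domain of *her₅*: the embedded TP, whose subject is Ingrid₃.
*Clara₁* and the pronoun do not c-command one another → neither Principle B nor Principle C is at stake; coindexation permitted.
*[Clara₁'s cousin]₂* c-commands the pronoun but from outside its binding domain, and is not c-commanded by it → coindexation permitted.
*Ingrid₃* c-commands the pronoun within its binding domain → coindexation would violate Principle B.
*Carmen₄* and the pronoun do not c-command one another → neither Principle B nor Principle C is at stake; coindexation permitted.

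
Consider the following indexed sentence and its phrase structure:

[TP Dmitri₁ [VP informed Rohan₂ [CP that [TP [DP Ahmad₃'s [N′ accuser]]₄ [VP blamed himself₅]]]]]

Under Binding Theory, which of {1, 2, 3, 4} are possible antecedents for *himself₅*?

*himself* is an anaphor, so Principle A applies: it must be bound in its binding domain.
Binding domain of *himself₅*: the embedded TP, whose subject is [Ahmad₃'s accuser]₄.
*Dmitri₁* c-commands the anaphor but is outside its binding domain → cannot satisfy Principle A.
*Rohan₂* c-commands the anaphor but is outside its binding domain → cannot satisfy Principle A.
*Ahmad₃* does not c-command the anaphor → cannot bind it.
*[Ahmad₃'s accuser]₄* c-commands the anaphor within its binding domain → licit binder.

{4}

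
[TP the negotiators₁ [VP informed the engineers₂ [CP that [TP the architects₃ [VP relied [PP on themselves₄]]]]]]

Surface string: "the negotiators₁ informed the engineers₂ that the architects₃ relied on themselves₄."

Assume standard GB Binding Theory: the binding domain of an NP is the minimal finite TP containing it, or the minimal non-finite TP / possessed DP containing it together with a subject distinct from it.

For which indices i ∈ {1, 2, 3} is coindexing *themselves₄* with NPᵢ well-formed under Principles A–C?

{3}

*themselves* is an anaphor, so Principle A applies: it must be bound in its binding domain.
Binding domain of *themselves₄*: the embedded TP, whose subject is the architects₃.
*the negotiators₁* c-commands the anaphor but is outside its binding domain → cannot satisfy Principle A.
*the engineers₂* c-commands the anaphor but is outside its binding domain → cannot satisfy Principle A.
*the architects₃* c-commands the anaphor within its binding domain → licit binder.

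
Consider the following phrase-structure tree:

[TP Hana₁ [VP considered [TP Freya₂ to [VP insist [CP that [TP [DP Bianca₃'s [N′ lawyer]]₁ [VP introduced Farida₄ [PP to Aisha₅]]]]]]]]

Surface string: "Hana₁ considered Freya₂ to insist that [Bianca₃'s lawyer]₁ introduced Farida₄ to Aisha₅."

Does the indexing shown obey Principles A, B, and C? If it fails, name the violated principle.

The two coindexed NPs are *[Bianca₃'s lawyer]₁* and *Hana₁*.
*[Bianca₃'s lawyer]₁* is an R-expression. Principle C requires it to be free everywhere.
*Hana₁* c-commands it and carries the same index.
The R-expression is bound → Principle C violation.

Principle C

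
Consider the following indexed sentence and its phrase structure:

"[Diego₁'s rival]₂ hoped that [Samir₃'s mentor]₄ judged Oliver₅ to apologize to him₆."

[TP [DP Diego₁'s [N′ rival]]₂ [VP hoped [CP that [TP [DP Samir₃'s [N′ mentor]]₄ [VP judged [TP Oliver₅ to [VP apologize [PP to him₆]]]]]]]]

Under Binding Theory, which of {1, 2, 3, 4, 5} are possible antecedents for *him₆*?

{1, 2, 3, 4}

*him* is a pronoun, so Principle B applies: it must be free in its binding domain.
Binding domain of *him₆*: the embedded TP, whose subject is Oliver₅.
*Diego₁* and the pronoun do not c-command one another → neither Principle B nor Principle C is at stake; coindexation permitted.
*[Diego₁'s rival]₂* c-commands the pronoun but from outside its binding domain, and is not c-commanded by it → coindexation permitted.
*Samir₃* and the pronoun do not c-command one another → neither Principle B nor Principle C is at stake; coindexation permitted.
*[Samir₃'s mentor]₄* c-commands the pronoun but from outside its binding domain, and is not c-commanded by it → coindexation permitted.
*Oliver₅* c-commands the pronoun within its binding domain → coindexation would violate Principle B.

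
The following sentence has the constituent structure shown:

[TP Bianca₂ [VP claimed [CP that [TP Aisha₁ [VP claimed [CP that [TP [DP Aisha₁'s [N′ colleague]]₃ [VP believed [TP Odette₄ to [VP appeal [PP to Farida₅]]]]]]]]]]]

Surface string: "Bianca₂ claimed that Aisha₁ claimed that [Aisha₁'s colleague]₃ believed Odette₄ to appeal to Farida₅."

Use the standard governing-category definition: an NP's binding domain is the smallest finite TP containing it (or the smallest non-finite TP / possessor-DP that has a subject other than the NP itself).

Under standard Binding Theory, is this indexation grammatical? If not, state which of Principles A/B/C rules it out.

Principle C

The two coindexed NPs are *Aisha₁* (the higher occurrence) and *Aisha₁* (the lower occurrence).
*Aisha₁* (the lower occurrence) is an R-expression. Principle C requires it to be free everywhere.
*Aisha₁* (the higher occurrence) c-commands it and carries the same index.
The R-expression is bound → Principle C violation.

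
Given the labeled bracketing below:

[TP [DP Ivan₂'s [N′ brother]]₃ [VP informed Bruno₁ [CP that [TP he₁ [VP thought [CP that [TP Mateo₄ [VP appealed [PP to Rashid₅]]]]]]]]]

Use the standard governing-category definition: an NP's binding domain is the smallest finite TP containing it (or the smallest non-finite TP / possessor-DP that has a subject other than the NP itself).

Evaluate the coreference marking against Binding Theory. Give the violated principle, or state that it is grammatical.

grammatical

The two coindexed NPs are *Bruno₁* and *he₁*.
*he₁* is a pronoun; nothing c-commands it within its binding domain (the embedded TP.), so Principle B holds trivially.
*Bruno₁* is an R-expression; *he₁* does not c-command it, and no other NP shares its index, so Principle C is satisfied.
All principles are respected.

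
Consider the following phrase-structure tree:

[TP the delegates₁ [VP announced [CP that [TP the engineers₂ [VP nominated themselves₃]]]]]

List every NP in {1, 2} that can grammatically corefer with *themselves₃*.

*themselves* is an anaphor, so Principle A applies: it must be bound in its binding domain.
Binding domain of *themselves₃*: the embedded TP, whose subject is the engineers₂.
*the delegates₁* c-commands the anaphor but is outside its binding domain → cannot satisfy Principle A.
*the engineers₂* c-commands the anaphor within its binding domain → licit binder.

{2}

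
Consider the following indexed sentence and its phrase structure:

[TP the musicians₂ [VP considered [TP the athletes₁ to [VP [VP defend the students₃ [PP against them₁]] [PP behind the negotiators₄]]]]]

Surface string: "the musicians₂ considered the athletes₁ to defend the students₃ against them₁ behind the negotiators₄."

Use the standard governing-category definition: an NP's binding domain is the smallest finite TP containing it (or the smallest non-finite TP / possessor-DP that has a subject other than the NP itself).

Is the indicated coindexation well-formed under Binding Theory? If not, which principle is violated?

Principle B

The two coindexed NPs are *the athletes₁* and *them₁*.
*them₁* is a pronoun. Its binding domain is the embedded TP, whose subject is the athletes₁.
*the athletes₁* c-commands it within that domain and carries the same index.
The pronoun is locally bound → Principle B violation.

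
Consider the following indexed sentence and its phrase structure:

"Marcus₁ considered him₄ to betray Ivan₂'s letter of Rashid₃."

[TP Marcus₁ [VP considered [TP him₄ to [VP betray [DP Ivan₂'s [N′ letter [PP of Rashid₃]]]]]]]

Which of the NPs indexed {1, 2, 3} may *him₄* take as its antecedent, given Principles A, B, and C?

*him* is a pronoun, so Principle B applies: it must be free in its binding domain.
Binding domain of *him₄*: the matrix TP, whose subject is Marcus₁.
*Marcus₁* c-commands the pronoun within its binding domain → coindexation would violate Principle B.
*Ivan₂*: the pronoun c-commands this R-expression → coindexation would violate Principle C on *Ivan₂*.
*Rashid₃*: the pronoun c-commands this R-expression → coindexation would violate Principle C on *Rashid₃*.

none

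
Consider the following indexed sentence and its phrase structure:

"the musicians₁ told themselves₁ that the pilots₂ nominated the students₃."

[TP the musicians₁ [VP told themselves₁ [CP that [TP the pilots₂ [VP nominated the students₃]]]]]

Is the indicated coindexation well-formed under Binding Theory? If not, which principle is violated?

The two coindexed NPs are *the musicians₁* and *themselves₁*.
*themselves₁* is an anaphor; its binding domain is the matrix TP, whose subject is the musicians₁. *the musicians₁* c-commands it within that domain and shares its index, so Principle A is satisfied.
*the musicians₁* is an R-expression; *themselves₁* does not c-command it, and no other NP shares its index, so Principle C is satisfied.
All principles are respected.

grammatical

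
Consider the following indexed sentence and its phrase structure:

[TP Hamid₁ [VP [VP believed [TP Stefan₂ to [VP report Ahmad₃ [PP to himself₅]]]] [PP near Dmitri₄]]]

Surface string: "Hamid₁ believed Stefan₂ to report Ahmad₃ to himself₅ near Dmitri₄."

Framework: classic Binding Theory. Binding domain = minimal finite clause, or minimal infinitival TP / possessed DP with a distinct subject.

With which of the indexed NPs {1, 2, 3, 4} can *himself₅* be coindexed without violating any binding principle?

{2, 3}

*himself* is an anaphor, so Principle A applies: it must be bound in its binding domain.
Binding domain of *himself₅*: the embedded TP, whose subject is Stefan₂.
*Hamid₁* c-commands the anaphor but is outside its binding domain → cannot satisfy Principle A.
*Stefan₂* c-commands the anaphor within its binding domain → licit binder.
*Ahmad₃* c-commands the anaphor within its binding domain → licit binder.
*Dmitri₄* does not c-command the anaphor → cannot bind it.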